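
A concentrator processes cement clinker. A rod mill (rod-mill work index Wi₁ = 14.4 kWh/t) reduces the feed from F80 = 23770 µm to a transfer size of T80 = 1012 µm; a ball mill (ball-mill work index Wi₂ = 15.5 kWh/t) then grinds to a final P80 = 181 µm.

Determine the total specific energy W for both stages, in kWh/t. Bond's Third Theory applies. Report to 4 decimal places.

W = 10.2413 kWh/t

W_Bond = 10·Wi·(1/√P₈₀ − 1/√F₈₀)
Stage 1 (23770→1012 µm, Wi₁=14.4): W₁ = 10·14.4·(0.031435 − 0.006486) = 3.5926 kWh/t
Stage 2 (1012→181 µm, Wi₂=15.5): W₂ = 10·15.5·(0.074329 − 0.031435) = 6.6487 kWh/t
W = W₁ + W₂ = 3.5926 + 6.6487 = 10.2413 kWh/t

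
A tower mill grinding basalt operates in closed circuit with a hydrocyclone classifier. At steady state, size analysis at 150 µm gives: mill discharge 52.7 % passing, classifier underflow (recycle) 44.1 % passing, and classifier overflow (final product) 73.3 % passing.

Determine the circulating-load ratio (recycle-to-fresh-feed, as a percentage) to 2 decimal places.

CL = 239.53 %

Classifier node, passing 150 µm:
(1+r)·d = r·u + o ⇒ r = (o−d)/(d−u)
r = (73.3 − 52.7)/(52.7 − 44.1) = 20.6/8.6 = 2.3953
CL = 100·r = 239.53 %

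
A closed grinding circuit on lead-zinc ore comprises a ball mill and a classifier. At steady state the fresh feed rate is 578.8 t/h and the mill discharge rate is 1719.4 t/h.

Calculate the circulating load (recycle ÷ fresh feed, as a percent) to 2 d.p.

Mill node: discharge = fresh + recycle.
R = M − F = 1719.4 − 578.8 = 1140.6 t/h
CL = 100·R/F = 100·1140.6/578.8 = 197.06 %

CL = 197.06 %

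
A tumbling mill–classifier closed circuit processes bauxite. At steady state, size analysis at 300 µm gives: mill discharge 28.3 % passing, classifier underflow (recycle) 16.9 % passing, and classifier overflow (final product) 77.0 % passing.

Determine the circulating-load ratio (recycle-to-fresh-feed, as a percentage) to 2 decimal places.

CL = 427.19 %

Classifier node, passing 300 µm:
Fd + Rd = Ru + Fo ⇒ R/F = (o−d)/(d−u)
r = (77.0 − 28.3)/(28.3 − 16.9) = 48.7/11.4 = 4.2719
CL = 100·r = 427.19 %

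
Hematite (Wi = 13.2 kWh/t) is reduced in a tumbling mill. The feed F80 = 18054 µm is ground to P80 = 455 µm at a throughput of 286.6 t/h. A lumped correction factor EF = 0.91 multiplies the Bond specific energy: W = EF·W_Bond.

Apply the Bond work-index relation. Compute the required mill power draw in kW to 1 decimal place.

W = 10 Wi (P80^-0.5 − F80^-0.5)
W = 10·13.2·(1/√455 − 1/√18054) = 10·13.2·(0.039438) = 5.2059 kWh/t
Apply correction: 5.2059 × 0.91 = 4.7373 kWh/t
P = W·T = 4.7373·286.6 = 1357.7 kW

P = 1357.7 kW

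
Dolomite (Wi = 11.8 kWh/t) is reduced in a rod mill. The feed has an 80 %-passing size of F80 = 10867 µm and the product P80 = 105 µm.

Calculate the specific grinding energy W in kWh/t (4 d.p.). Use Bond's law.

W = 10.3837 kWh/t

W = 10·Wi·(P80^(-½) − F80^(-½))
1/√105 = 0.097590;  1/√10867 = 0.009593
W = 10·11.8·(0.097590 − 0.009593) = 10.3837 kWh/t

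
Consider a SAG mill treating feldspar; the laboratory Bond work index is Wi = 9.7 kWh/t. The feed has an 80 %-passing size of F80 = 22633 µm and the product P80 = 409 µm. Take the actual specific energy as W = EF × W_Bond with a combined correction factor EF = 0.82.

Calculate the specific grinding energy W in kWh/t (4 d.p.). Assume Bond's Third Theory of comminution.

W = 10·Wi·(P80^(-½) − F80^(-½))
1/√409 = 0.049447;  1/√22633 = 0.006647
W = 10·9.7·(0.049447 − 0.006647) = 4.1516 kWh/t
W_actual = 0.82 × 4.1516 = 3.4043 kWh/t

W = 3.4043 kWh/t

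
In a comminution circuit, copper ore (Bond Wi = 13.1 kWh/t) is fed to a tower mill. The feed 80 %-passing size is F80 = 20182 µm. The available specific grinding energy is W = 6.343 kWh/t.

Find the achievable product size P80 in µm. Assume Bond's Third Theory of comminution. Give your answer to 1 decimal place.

P80 = 325.1 µm

W = 10 Wi / √P80 − 10 Wi / √F80
P80^(−½) = W/(10 Wi) + F80^(−½)
  = 6.3430/(10·13.1) + 1/√20182 = 0.048420 + 0.007039 = 0.055459
P80 = (1/0.055459)² = 18.0314² = 325.13 µm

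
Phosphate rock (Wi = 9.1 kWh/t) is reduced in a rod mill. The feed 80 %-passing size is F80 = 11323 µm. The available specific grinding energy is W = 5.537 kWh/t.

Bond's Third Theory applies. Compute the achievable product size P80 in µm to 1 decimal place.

P80 = 202.7 µm

W = 10·Wi·[P80^(−½) − F80^(−½)]
⇒ 1/√P80 = W/(10 Wi) + 1/√F80
  = 5.5370/(10·9.1) + 1/√11323 = 0.060846 + 0.009398 = 0.070244
P80 = (1/0.070244)² = 14.2361² = 202.67 µm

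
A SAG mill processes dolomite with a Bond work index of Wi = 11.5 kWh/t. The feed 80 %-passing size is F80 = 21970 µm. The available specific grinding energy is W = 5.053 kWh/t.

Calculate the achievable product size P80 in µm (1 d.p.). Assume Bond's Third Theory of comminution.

W = 10 Wi (P80^-0.5 − F80^-0.5)
P80^(−½) = W/(10 Wi) + F80^(−½)
  = 5.0530/(10·11.5) + 1/√21970 = 0.043939 + 0.006747 = 0.050686
P80 = (1/0.050686)² = 19.7294² = 389.25 µm

P80 = 389.2 µm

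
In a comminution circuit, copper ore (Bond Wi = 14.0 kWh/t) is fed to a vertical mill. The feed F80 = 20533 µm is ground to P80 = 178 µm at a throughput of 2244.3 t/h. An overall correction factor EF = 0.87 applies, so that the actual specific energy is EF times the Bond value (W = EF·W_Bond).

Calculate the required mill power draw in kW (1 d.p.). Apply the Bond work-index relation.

W = 10·Wi·(P80^(-½) − F80^(-½))
W = 10·14.0·(1/√178 − 1/√20533) = 10·14.0·(0.067974) = 9.5164 kWh/t
W_actual = 0.87 × 9.5164 = 8.2793 kWh/t
P = W·T = 8.2793·2244.3 = 18581.2 kW

P = 18581.2 kW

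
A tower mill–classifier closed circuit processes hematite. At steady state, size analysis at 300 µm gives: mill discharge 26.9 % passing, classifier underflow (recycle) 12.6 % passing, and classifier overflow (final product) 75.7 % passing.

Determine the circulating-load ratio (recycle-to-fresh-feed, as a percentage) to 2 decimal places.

Balance %-passing 300 µm (r = R/F):
r = (o − d)/(d − u)
r = (75.7 − 26.9)/(26.9 − 12.6) = 48.8/14.3 = 3.4126
CL = 100·r = 341.26 %

CL = 341.26 %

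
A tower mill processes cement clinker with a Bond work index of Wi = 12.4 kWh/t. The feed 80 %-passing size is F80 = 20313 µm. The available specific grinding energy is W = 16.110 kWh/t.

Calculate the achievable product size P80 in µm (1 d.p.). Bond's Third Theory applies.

P80 = 53.3 µm

W = 10 Wi / √P80 − 10 Wi / √F80
P80^(−½) = W/(10 Wi) + F80^(−½)
  = 16.1100/(10·12.4) + 1/√20313 = 0.129919 + 0.007016 = 0.136936
P80 = (1/0.136936)² = 7.3027² = 53.33 µm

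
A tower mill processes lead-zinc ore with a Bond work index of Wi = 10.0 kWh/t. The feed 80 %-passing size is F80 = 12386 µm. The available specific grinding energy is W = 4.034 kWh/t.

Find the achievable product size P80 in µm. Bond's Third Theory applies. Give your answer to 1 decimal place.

W = 10 Wi / √P80 − 10 Wi / √F80
⇒ 1/√P80 = W/(10·Wi) + 1/√F80
  = 4.0340/(10·10.0) + 1/√12386 = 0.040340 + 0.008985 = 0.049325
P80 = (1/0.049325)² = 20.2736² = 411.02 µm

P80 = 411.0 µm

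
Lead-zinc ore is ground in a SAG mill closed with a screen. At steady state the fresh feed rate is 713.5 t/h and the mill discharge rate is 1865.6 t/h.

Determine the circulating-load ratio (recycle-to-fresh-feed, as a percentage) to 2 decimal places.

Mill node: discharge = fresh + recycle.
R = M − F = 1865.6 − 713.5 = 1152.1 t/h
CL = 100·R/F = 100·1152.1/713.5 = 161.47 %

CL = 161.47 %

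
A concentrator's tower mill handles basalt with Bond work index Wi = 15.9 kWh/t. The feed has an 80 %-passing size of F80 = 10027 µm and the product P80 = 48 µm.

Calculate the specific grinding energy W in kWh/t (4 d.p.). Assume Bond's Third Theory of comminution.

W = 21.3618 kWh/t

W = 10 Wi / √P80 − 10 Wi / √F80
1/√48 = 0.144338;  1/√10027 = 0.009987
W = 10·15.9·(0.144338 − 0.009987) = 21.3618 kWh/t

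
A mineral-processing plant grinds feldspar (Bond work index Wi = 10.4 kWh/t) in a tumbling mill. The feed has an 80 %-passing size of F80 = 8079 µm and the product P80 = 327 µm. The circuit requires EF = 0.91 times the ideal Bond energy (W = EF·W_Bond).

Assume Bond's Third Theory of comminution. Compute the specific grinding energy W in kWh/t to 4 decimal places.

W = 4.1807 kWh/t

W = 10 Wi (1/√P80 − 1/√F80)  [Bond]
1/√327 = 0.055300;  1/√8079 = 0.011126
W = 10·10.4·(0.055300 − 0.011126) = 4.5942 kWh/t
With EF = 0.91: W = 4.5942·0.91 = 4.1807 kWh/t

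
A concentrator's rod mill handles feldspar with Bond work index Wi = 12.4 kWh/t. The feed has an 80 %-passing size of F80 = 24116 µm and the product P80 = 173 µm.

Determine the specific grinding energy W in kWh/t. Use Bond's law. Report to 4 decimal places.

W = 10 Wi (P80^-0.5 − F80^-0.5)
1/√173 = 0.076029;  1/√24116 = 0.006439
W = 10·12.4·(0.076029 − 0.006439) = 8.6291 kWh/t

W = 8.6291 kWh/t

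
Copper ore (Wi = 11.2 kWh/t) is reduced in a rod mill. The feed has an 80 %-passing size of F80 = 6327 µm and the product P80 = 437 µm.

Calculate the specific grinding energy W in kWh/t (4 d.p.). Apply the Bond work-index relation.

W = 10·Wi·(P80^(-½) − F80^(-½))
1/√437 = 0.047836;  1/√6327 = 0.012572
W = 10·11.2·(0.047836 − 0.012572) = 3.9496 kWh/t

W = 3.9496 kWh/t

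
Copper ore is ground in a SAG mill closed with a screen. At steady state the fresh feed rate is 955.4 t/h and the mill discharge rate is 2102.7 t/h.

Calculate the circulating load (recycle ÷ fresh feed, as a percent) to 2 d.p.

Mill node: discharge = fresh + recycle.
R = M − F = 2102.7 − 955.4 = 1147.3 t/h
CL = 100·R/F = 100·1147.3/955.4 = 120.09 %

CL = 120.09 %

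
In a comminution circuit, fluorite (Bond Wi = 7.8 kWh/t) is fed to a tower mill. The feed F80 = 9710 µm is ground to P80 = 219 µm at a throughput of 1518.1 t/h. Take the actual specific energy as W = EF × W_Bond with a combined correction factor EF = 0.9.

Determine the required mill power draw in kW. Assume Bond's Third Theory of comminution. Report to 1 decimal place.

Bond: W = 10·Wi·(1/√P80 − 1/√F80)
W = 10·7.8·(1/√219 − 1/√9710) = 10·7.8·(0.057426) = 4.4792 kWh/t
W_actual = 0.9 × 4.4792 = 4.0313 kWh/t
P_mill = W·ṁ = 4.0313·1518.1 = 6119.9 kW

P = 6119.9 kW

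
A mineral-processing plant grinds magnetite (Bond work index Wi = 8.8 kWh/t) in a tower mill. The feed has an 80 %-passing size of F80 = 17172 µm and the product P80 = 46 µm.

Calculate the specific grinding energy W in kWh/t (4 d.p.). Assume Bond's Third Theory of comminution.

W = 10·Wi·[P80^(−½) − F80^(−½)]
1/√46 = 0.147442;  1/√17172 = 0.007631
W = 10·8.8·(0.147442 − 0.007631) = 12.3034 kWh/t

W = 12.3034 kWh/t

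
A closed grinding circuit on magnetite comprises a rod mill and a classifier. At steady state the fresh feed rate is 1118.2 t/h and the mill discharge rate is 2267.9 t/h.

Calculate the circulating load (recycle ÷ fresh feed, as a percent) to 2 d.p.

CL = 102.82 %

M = F + R at steady state, so:
R = M − F = 2267.9 − 1118.2 = 1149.7 t/h
CL = 100·R/F = 100·1149.7/1118.2 = 102.82 %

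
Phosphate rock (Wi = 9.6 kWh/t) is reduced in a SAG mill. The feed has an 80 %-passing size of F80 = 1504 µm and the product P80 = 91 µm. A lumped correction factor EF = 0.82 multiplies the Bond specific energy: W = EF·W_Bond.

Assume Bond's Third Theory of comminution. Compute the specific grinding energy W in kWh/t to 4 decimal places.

W = 6.2223 kWh/t

W = 10 Wi (1/√P80 − 1/√F80)  [Bond]
1/√91 = 0.104828;  1/√1504 = 0.025786
W = 10·9.6·(0.104828 − 0.025786) = 7.5881 kWh/t
Apply correction: 7.5881 × 0.82 = 6.2223 kWh/t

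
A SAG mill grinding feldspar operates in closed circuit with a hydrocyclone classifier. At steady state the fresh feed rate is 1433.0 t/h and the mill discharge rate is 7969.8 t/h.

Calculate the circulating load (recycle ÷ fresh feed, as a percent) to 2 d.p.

CL = 456.16 %

Discharge = new feed + return, hence
R = M − F = 7969.8 − 1433.0 = 6536.8 t/h
CL = 100·R/F = 100·6536.8/1433.0 = 456.16 %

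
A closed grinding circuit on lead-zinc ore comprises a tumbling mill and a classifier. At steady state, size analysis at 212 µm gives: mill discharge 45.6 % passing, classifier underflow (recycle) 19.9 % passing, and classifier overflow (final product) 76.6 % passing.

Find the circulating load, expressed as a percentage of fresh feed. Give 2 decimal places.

CL = 120.62 %

Mass balance on the −212 µm fraction:
(1+r)·d = r·u + o ⇒ r = (o−d)/(d−u)
r = (76.6 − 45.6)/(45.6 − 19.9) = 31.0/25.7 = 1.2062
CL = 100·r = 120.62 %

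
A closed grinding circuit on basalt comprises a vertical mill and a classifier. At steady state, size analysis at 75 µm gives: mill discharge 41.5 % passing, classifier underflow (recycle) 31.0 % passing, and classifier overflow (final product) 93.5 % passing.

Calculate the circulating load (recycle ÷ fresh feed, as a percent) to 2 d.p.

CL = 495.24 %

Two-product formula at 75 µm:
Fd + Rd = Ru + Fo ⇒ R/F = (o−d)/(d−u)
r = (93.5 − 41.5)/(41.5 − 31.0) = 52.0/10.5 = 4.9524
CL = 100·r = 495.24 %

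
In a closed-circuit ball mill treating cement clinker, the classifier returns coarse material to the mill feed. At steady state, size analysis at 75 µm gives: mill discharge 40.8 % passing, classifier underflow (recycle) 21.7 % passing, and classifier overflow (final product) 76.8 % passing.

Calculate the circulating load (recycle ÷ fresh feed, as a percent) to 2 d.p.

Classifier node, passing 75 µm:
Fd + Rd = Ru + Fo ⇒ R/F = (o−d)/(d−u)
r = (76.8 − 40.8)/(40.8 − 21.7) = 36.0/19.1 = 1.8848
CL = 100·r = 188.48 %

CL = 188.48 %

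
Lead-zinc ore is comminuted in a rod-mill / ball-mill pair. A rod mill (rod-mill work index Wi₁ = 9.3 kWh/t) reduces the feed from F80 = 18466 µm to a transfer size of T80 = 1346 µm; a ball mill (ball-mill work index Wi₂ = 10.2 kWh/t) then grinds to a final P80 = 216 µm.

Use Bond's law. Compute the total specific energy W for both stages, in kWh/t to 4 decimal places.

W_Bond = 10·Wi·(1/√P₈₀ − 1/√F₈₀)
Stage 1 (18466→1346 µm, Wi₁=9.3): W₁ = 10·9.3·(0.027257 − 0.007359) = 1.8505 kWh/t
Stage 2 (1346→216 µm, Wi₂=10.2): W₂ = 10·10.2·(0.068041 − 0.027257) = 4.1600 kWh/t
W = W₁ + W₂ = 1.8505 + 4.1600 = 6.0105 kWh/t

W = 6.0105 kWh/t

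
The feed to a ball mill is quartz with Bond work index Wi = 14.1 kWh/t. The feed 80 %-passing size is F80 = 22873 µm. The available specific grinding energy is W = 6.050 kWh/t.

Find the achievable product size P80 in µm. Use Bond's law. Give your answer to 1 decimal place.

P80 = 407.8 µm

W = 10 Wi / √P80 − 10 Wi / √F80
P80^-0.5 = F80^-0.5 + W/(10 Wi)
  = 6.0500/(10·14.1) + 1/√22873 = 0.042908 + 0.006612 = 0.049520
P80 = (1/0.049520)² = 20.1939² = 407.79 µm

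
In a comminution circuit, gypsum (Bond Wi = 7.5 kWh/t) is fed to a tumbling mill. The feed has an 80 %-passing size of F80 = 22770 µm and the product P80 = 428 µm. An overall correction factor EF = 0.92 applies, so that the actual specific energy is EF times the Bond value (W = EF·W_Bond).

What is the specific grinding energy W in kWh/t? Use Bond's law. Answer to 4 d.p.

W_Bond = 10·Wi·(1/√P₈₀ − 1/√F₈₀)
1/√428 = 0.048337;  1/√22770 = 0.006627
W = 10·7.5·(0.048337 − 0.006627) = 3.1282 kWh/t
With EF = 0.92: W = 3.1282·0.92 = 2.8780 kWh/t

W = 2.8780 kWh/t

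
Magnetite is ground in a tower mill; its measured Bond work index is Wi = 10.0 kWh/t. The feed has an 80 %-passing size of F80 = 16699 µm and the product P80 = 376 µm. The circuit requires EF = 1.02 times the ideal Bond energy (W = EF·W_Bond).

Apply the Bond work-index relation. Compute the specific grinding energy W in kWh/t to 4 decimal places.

Bond: W = 10·Wi·(1/√P80 − 1/√F80)
1/√376 = 0.051571;  1/√16699 = 0.007738
W = 10·10.0·(0.051571 − 0.007738) = 4.3833 kWh/t
Apply correction: 4.3833 × 1.02 = 4.4709 kWh/t

W = 4.4709 kWh/t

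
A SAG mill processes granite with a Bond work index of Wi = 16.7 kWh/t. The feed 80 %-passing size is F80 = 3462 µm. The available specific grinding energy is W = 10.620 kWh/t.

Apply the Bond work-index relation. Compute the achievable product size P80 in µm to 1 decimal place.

P80 = 154.0 µm

W = 10 Wi (P80^-0.5 − F80^-0.5)
⇒ 1/√P80 = W/(10·Wi) + 1/√F80
  = 10.6200/(10·16.7) + 1/√3462 = 0.063593 + 0.016996 = 0.080588
P80 = (1/0.080588)² = 12.4087² = 153.98 µm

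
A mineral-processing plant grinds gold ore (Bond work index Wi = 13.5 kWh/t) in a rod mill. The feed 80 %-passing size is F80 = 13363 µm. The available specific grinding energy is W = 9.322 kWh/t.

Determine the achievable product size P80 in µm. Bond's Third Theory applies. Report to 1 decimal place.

P80 = 165.6 µm

W = 10 Wi (1/√P80 − 1/√F80)  [Bond]
P80^(−½) = W/(10 Wi) + F80^(−½)
  = 9.3220/(10·13.5) + 1/√13363 = 0.069052 + 0.008651 = 0.077702
P80 = (1/0.077702)² = 12.8696² = 165.63 µm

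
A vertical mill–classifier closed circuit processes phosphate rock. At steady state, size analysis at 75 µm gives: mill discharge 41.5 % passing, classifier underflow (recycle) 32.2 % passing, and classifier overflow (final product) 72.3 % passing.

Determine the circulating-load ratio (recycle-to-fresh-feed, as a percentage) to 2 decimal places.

Let r = R/F. Size balance at 75 µm:
(1+r)·d = r·u + o ⇒ r = (o−d)/(d−u)
r = (72.3 − 41.5)/(41.5 − 32.2) = 30.8/9.3 = 3.3118
CL = 100·r = 331.18 %

CL = 331.18 %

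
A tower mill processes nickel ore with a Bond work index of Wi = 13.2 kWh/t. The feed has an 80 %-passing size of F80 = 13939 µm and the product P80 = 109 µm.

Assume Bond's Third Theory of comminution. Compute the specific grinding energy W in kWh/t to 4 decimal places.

W = 10 Wi (1/√P80 − 1/√F80)  [Bond]
1/√109 = 0.095783;  1/√13939 = 0.008470
W = 10·13.2·(0.095783 − 0.008470) = 11.5253 kWh/t

W = 11.5253 kWh/t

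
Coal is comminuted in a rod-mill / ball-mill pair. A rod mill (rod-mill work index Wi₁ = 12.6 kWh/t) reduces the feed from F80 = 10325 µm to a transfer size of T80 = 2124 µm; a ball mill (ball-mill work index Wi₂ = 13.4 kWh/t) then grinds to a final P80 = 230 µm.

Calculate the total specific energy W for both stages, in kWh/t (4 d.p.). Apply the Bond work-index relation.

W = 7.4221 kWh/t

W = 10·Wi·(P80^(-½) − F80^(-½))
Stage 1 (10325→2124 µm, Wi₁=12.6): W₁ = 10·12.6·(0.021698 − 0.009841) = 1.4940 kWh/t
Stage 2 (2124→230 µm, Wi₂=13.4): W₂ = 10·13.4·(0.065938 − 0.021698) = 5.9281 kWh/t
W = W₁ + W₂ = 1.4940 + 5.9281 = 7.4221 kWh/t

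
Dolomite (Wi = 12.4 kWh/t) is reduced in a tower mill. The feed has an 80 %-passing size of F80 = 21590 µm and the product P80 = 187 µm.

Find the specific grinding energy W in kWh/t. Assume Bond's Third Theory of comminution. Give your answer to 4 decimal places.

W = 10·Wi·[P80^(−½) − F80^(−½)]
1/√187 = 0.073127;  1/√21590 = 0.006806
W = 10·12.4·(0.073127 − 0.006806) = 8.2239 kWh/t

W = 8.2239 kWh/t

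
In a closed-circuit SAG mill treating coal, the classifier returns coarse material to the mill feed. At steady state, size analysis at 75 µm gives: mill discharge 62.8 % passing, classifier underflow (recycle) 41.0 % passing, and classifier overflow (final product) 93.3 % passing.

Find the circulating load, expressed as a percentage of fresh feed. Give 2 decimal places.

CL = 139.91 %

Let r = R/F. Size balance at 75 µm:
d + r·d = r·u + o → r(d−u) = o−d
r = (93.3 − 62.8)/(62.8 − 41.0) = 30.5/21.8 = 1.3991
CL = 100·r = 139.91 %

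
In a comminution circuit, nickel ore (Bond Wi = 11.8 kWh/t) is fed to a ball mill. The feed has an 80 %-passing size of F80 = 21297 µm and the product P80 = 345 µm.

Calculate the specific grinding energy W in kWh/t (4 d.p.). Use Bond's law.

W = 10·Wi·[P80^(−½) − F80^(−½)]
1/√345 = 0.053838;  1/√21297 = 0.006852
W = 10·11.8·(0.053838 − 0.006852) = 5.5443 kWh/t

W = 5.5443 kWh/t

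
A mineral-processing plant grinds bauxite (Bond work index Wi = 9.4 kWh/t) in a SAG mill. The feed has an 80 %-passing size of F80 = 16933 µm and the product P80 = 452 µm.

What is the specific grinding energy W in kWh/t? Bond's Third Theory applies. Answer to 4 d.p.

W = 10 Wi (P80^-0.5 − F80^-0.5)
1/√452 = 0.047036;  1/√16933 = 0.007685
W = 10·9.4·(0.047036 − 0.007685) = 3.6990 kWh/t

W = 3.6990 kWh/t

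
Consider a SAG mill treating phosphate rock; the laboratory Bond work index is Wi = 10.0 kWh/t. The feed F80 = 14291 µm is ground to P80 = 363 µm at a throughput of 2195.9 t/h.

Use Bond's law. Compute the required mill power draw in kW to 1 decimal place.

P = 9688.6 kW

Bond: W = 10·Wi·(1/√P80 − 1/√F80)
W = 10·10.0·(1/√363 − 1/√14291) = 10·10.0·(0.044121) = 4.4121 kWh/t
Mill draw = 4.4121 × 2195.9 = 9688.6 kW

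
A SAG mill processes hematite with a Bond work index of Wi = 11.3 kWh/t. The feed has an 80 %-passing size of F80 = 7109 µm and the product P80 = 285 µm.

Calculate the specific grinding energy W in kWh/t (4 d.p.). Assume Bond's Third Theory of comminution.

W = 10·Wi·[P80^(−½) − F80^(−½)]
1/√285 = 0.059235;  1/√7109 = 0.011860
W = 10·11.3·(0.059235 − 0.011860) = 5.3533 kWh/t

W = 5.3533 kWh/t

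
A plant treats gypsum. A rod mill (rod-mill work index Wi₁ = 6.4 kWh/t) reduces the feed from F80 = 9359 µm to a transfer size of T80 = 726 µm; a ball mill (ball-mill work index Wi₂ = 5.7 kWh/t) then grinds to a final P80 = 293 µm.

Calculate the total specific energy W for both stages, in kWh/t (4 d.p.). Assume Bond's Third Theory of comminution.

W = 2.9282 kWh/t

W = 10 Wi (P80^-0.5 − F80^-0.5)
Stage 1 (9359→726 µm, Wi₁=6.4): W₁ = 10·6.4·(0.037113 − 0.010337) = 1.7137 kWh/t
Stage 2 (726→293 µm, Wi₂=5.7): W₂ = 10·5.7·(0.058421 − 0.037113) = 1.2145 kWh/t
W = W₁ + W₂ = 1.7137 + 1.2145 = 2.9282 kWh/t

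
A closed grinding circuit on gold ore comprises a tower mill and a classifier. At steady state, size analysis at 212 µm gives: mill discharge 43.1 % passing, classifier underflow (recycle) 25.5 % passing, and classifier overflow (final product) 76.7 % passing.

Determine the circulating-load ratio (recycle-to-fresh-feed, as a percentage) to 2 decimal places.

CL = 190.91 %

Mass balance on the −212 µm fraction:
(1+r)d = ru + o → r = (o−d)/(d−u)
r = (76.7 − 43.1)/(43.1 − 25.5) = 33.6/17.6 = 1.9091
CL = 100·r = 190.91 %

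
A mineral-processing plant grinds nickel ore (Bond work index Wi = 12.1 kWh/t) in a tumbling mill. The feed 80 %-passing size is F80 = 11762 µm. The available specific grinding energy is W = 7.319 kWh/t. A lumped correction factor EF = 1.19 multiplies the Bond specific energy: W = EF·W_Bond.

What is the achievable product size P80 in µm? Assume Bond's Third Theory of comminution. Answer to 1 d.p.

P80 = 277.3 µm

W = 10 Wi (1/√P80 − 1/√F80)  [Bond]
W_Bond = W / EF = 7.319 / 1.19 = 6.1504 kWh/t
P80^-0.5 = F80^-0.5 + W_Bond/(10 Wi)
  = 6.1504/(10·12.1) + 1/√11762 = 0.050830 + 0.009221 = 0.060051
P80 = (1/0.060051)² = 16.6526² = 277.31 µm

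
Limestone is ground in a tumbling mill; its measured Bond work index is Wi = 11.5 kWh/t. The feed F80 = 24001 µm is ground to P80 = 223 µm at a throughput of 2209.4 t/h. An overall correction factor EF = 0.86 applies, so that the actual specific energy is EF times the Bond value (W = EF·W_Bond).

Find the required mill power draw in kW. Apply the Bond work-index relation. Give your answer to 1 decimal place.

W = 10 Wi (P80^-0.5 − F80^-0.5)
W = 10·11.5·(1/√223 − 1/√24001) = 10·11.5·(0.060510) = 6.9587 kWh/t
Apply correction: 6.9587 × 0.86 = 5.9845 kWh/t
Power = W × throughput = 5.9845 kWh/t × 2209.4 t/h = 13222.0 kW

P = 13222.0 kW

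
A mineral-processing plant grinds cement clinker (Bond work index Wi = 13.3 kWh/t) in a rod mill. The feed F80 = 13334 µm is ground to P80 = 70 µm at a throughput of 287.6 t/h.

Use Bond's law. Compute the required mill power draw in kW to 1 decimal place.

P = 4240.6 kW

W_Bond = 10·Wi·(1/√P₈₀ − 1/√F₈₀)
W = 10·13.3·(1/√70 − 1/√13334) = 10·13.3·(0.110863) = 14.7448 kWh/t
Mill draw = 14.7448 × 287.6 = 4240.6 kW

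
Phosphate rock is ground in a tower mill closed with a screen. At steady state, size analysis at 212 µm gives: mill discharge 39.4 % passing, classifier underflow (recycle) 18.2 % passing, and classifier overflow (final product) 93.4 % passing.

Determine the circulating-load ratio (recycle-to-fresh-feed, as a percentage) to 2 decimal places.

CL = 254.72 %

Two-product formula at 212 µm:
r = (o − d)/(d − u)
r = (93.4 − 39.4)/(39.4 − 18.2) = 54.0/21.2 = 2.5472
CL = 100·r = 254.72 %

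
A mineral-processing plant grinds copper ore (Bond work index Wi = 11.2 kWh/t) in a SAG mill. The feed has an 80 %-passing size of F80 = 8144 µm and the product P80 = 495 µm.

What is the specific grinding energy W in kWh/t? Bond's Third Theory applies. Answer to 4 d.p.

W = 10 Wi (P80^-0.5 − F80^-0.5)
1/√495 = 0.044947;  1/√8144 = 0.011081
W = 10·11.2·(0.044947 − 0.011081) = 3.7929 kWh/t

W = 3.7929 kWh/t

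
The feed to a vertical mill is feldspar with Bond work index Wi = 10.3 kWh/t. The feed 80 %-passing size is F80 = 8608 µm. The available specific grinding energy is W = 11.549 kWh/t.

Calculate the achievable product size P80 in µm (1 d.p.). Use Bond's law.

P80 = 66.2 µm

W = 10 Wi / √P80 − 10 Wi / √F80
P80^(−½) = W/(10 Wi) + F80^(−½)
  = 11.5490/(10·10.3) + 1/√8608 = 0.112126 + 0.010778 = 0.122904
P80 = (1/0.122904)² = 8.1364² = 66.20 µm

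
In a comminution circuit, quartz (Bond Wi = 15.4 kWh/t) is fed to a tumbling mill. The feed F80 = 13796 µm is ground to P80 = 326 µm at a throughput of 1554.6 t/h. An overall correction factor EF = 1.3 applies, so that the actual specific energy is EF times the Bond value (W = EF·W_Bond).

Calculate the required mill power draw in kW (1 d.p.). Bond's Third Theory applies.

Bond: W = 10·Wi·(1/√P80 − 1/√F80)
W = 10·15.4·(1/√326 − 1/√13796) = 10·15.4·(0.046871) = 7.2181 kWh/t
Apply correction: 7.2181 × 1.3 = 9.3836 kWh/t
P_mill = W·ṁ = 9.3836·1554.6 = 14587.7 kW

P = 14587.7 kW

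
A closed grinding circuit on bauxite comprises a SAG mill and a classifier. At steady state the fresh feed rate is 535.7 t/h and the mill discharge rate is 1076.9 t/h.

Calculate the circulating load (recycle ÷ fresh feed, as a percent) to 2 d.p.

CL = 101.03 %

Discharge = new feed + return, hence
R = M − F = 1076.9 − 535.7 = 541.2 t/h
CL = 100·R/F = 100·541.2/535.7 = 101.03 %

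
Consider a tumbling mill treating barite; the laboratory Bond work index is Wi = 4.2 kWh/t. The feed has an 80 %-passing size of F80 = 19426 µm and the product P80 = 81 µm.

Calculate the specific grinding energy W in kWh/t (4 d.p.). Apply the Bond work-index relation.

W = 4.3653 kWh/t

Bond:  W = 10 Wi (1/√P − 1/√F)
1/√81 = 0.111111;  1/√19426 = 0.007175
W = 10·4.2·(0.111111 − 0.007175) = 4.3653 kWh/t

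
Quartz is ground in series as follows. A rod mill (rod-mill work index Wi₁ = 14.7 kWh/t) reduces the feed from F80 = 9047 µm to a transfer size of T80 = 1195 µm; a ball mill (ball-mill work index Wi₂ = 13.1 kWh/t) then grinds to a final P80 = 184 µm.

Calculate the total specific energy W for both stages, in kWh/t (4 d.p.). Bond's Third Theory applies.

Bond: W = 10·Wi·(1/√P80 − 1/√F80)
Stage 1 (9047→1195 µm, Wi₁=14.7): W₁ = 10·14.7·(0.028928 − 0.010514) = 2.7069 kWh/t
Stage 2 (1195→184 µm, Wi₂=13.1): W₂ = 10·13.1·(0.073721 − 0.028928) = 5.8679 kWh/t
W = W₁ + W₂ = 2.7069 + 5.8679 = 8.5748 kWh/t

W = 8.5748 kWh/t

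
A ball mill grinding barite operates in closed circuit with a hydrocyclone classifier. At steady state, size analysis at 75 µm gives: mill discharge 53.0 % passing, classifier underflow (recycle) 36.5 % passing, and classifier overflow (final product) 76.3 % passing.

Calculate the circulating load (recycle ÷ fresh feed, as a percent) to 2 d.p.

CL = 141.21 %

Two-product formula at 75 µm:
Fd + Rd = Ru + Fo ⇒ R/F = (o−d)/(d−u)
r = (76.3 − 53.0)/(53.0 − 36.5) = 23.3/16.5 = 1.4121
CL = 100·r = 141.21 %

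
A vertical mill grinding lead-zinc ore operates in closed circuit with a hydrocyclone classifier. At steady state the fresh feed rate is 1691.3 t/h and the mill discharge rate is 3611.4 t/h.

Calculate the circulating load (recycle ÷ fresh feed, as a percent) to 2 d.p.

Mill node: discharge = fresh + recycle.
R = M − F = 3611.4 − 1691.3 = 1920.1 t/h
CL = 100·R/F = 100·1920.1/1691.3 = 113.53 %

CL = 113.53 %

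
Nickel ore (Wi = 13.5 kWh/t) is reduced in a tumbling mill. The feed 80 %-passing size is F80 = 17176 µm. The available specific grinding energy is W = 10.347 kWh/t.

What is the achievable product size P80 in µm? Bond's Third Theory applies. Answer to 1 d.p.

P80 = 140.8 µm

W_Bond = 10·Wi·(1/√P₈₀ − 1/√F₈₀)
1/√P80 = 1/√F80 + W/(10·Wi)
  = 10.3470/(10·13.5) + 1/√17176 = 0.076644 + 0.007630 = 0.084275
P80 = (1/0.084275)² = 11.8660² = 140.80 µm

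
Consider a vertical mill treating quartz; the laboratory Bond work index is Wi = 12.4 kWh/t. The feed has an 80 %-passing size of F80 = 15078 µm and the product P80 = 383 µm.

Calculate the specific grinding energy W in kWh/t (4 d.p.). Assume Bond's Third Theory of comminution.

W = 5.3263 kWh/t

Bond:  W = 10 Wi (1/√P − 1/√F)
1/√383 = 0.051098;  1/√15078 = 0.008144
W = 10·12.4·(0.051098 − 0.008144) = 5.3263 kWh/t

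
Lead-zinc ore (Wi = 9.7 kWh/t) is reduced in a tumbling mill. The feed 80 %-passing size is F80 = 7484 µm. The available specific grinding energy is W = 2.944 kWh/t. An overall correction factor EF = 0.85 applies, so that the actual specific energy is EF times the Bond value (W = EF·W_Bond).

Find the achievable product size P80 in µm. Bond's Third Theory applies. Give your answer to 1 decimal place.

W = 10 Wi (P80^-0.5 − F80^-0.5)
W_Bond = W / EF = 2.944 / 0.85 = 3.4635 kWh/t
⇒ 1/√P80 = W_Bond/(10·Wi) + 1/√F80
  = 3.4635/(10·9.7) + 1/√7484 = 0.035706 + 0.011559 = 0.047266
P80 = (1/0.047266)² = 21.1569² = 447.62 µm

P80 = 447.6 µm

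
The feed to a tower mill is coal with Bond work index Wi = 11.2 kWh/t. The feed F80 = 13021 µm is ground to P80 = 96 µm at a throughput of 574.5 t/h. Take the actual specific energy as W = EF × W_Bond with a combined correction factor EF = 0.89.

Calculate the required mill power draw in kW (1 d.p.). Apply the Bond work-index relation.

P = 5342.9 kW

W = 10·Wi·(P80^(-½) − F80^(-½))
W = 10·11.2·(1/√96 − 1/√13021) = 10·11.2·(0.093299) = 10.4494 kWh/t
Apply correction: 10.4494 × 0.89 = 9.3000 kWh/t
Power = W × throughput = 9.3000 kWh/t × 574.5 t/h = 5342.9 kW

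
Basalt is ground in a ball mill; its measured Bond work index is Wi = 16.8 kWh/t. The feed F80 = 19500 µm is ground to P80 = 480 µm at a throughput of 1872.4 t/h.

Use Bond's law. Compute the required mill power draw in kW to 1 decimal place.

P = 12105.1 kW

W = 10 Wi (P80^-0.5 − F80^-0.5)
W = 10·16.8·(1/√480 − 1/√19500) = 10·16.8·(0.038482) = 6.4650 kWh/t
Mill draw = 6.4650 × 1872.4 = 12105.1 kW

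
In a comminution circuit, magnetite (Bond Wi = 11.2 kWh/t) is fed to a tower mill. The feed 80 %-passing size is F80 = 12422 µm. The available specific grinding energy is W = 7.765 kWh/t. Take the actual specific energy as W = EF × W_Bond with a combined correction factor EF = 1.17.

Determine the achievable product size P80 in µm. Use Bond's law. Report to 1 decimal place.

Bond: W = 10·Wi·(1/√P80 − 1/√F80)
W_Bond = W / EF = 7.765 / 1.17 = 6.6368 kWh/t
P80^-0.5 = F80^-0.5 + W_Bond/(10 Wi)
  = 6.6368/(10·11.2) + 1/√12422 = 0.059257 + 0.008972 = 0.068229
P80 = (1/0.068229)² = 14.6565² = 214.81 µm

P80 = 214.8 µm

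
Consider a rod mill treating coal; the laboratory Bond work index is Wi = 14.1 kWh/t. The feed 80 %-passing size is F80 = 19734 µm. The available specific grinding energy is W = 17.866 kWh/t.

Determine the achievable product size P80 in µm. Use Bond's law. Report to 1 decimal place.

W = 10 Wi (P80^-0.5 − F80^-0.5)
1/√P80 = 1/√F80 + W/(10·Wi)
  = 17.8660/(10·14.1) + 1/√19734 = 0.126709 + 0.007119 = 0.133828
P80 = (1/0.133828)² = 7.4723² = 55.84 µm

P80 = 55.8 µm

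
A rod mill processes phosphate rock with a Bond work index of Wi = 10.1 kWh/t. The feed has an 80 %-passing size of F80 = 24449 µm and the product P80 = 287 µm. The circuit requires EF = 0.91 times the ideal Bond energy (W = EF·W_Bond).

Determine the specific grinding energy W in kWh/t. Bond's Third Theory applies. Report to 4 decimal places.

W = 4.8375 kWh/t

Bond: W = 10·Wi·(1/√P80 − 1/√F80)
1/√287 = 0.059028;  1/√24449 = 0.006395
W = 10·10.1·(0.059028 − 0.006395) = 5.3159 kWh/t
Corrected W = EF·W_Bond = 0.91·5.3159 = 4.8375 kWh/t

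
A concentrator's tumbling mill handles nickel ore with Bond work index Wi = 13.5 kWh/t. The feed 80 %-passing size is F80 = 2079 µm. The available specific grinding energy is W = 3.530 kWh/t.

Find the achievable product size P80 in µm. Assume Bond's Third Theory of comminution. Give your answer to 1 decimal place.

P80 = 432.6 µm

W = 10 Wi / √P80 − 10 Wi / √F80
P80^(−½) = W/(10 Wi) + F80^(−½)
  = 3.5300/(10·13.5) + 1/√2079 = 0.026148 + 0.021932 = 0.048080
P80 = (1/0.048080)² = 20.7987² = 432.59 µm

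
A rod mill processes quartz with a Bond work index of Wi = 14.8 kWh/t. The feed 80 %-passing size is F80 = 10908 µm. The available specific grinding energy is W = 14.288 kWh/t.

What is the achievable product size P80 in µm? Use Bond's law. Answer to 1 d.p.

P80 = 88.8 µm

W = 10 Wi (P80^-0.5 − F80^-0.5)
P80^(−½) = W/(10 Wi) + F80^(−½)
  = 14.2880/(10·14.8) + 1/√10908 = 0.096541 + 0.009575 = 0.106115
P80 = (1/0.106115)² = 9.4237² = 88.81 µm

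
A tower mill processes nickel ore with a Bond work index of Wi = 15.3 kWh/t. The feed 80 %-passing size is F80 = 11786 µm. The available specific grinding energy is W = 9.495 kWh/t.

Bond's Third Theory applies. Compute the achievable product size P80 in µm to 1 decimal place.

P80 = 196.9 µm

W = 10·Wi·(P80^(-½) − F80^(-½))
1/√P80 = 1/√F80 + W/(10·Wi)
  = 9.4950/(10·15.3) + 1/√11786 = 0.062059 + 0.009211 = 0.071270
P80 = (1/0.071270)² = 14.0311² = 196.87 µm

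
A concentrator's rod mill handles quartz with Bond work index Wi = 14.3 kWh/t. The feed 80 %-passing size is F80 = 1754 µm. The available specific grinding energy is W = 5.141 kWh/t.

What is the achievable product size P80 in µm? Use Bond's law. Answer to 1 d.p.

P80 = 279.4 µm

W = 10 Wi / √P80 − 10 Wi / √F80
⇒ 1/√P80 = W/(10 Wi) + 1/√F80
  = 5.1410/(10·14.3) + 1/√1754 = 0.035951 + 0.023877 = 0.059828
P80 = (1/0.059828)² = 16.7145² = 279.37 µm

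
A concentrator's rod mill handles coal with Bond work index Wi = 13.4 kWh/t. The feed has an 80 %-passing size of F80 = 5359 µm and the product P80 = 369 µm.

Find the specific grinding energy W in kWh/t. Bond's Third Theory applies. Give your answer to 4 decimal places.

W = 10 Wi / √P80 − 10 Wi / √F80
1/√369 = 0.052058;  1/√5359 = 0.013660
W = 10·13.4·(0.052058 − 0.013660) = 5.1453 kWh/t

W = 5.1453 kWh/t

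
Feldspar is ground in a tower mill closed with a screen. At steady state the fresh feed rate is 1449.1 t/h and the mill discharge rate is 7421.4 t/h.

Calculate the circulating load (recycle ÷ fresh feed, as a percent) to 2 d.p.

CL = 412.14 %

Steady state: M = F + R.
R = M − F = 7421.4 − 1449.1 = 5972.3 t/h
CL = 100·R/F = 100·5972.3/1449.1 = 412.14 %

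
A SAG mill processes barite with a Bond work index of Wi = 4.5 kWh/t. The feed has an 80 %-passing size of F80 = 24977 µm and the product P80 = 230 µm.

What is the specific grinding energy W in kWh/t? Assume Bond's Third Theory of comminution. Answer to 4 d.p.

W = 10·Wi·[P80^(−½) − F80^(−½)]
1/√230 = 0.065938;  1/√24977 = 0.006327
W = 10·4.5·(0.065938 − 0.006327) = 2.6825 kWh/t

W = 2.6825 kWh/t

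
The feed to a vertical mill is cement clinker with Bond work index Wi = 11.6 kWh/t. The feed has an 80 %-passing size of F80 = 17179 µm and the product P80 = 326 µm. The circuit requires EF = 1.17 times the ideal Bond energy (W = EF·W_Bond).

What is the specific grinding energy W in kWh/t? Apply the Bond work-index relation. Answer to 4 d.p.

W = 6.4813 kWh/t

W = 10 Wi (P80^-0.5 − F80^-0.5)
1/√326 = 0.055385;  1/√17179 = 0.007630
W = 10·11.6·(0.055385 − 0.007630) = 5.5396 kWh/t
With EF = 1.17: W = 5.5396·1.17 = 6.4813 kWh/t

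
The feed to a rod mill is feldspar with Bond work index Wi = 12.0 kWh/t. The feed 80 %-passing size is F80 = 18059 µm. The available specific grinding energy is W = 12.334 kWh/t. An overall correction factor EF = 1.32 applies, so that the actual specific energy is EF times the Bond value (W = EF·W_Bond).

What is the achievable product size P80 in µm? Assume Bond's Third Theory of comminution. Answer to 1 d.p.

P80 = 137.4 µm

W = 10 Wi (1/√P80 − 1/√F80)  [Bond]
W_Bond = W / EF = 12.334 / 1.32 = 9.3439 kWh/t
⇒ 1/√P80 = W_Bond/(10·Wi) + 1/√F80
  = 9.3439/(10·12.0) + 1/√18059 = 0.077866 + 0.007441 = 0.085308
P80 = (1/0.085308)² = 11.7223² = 137.41 µm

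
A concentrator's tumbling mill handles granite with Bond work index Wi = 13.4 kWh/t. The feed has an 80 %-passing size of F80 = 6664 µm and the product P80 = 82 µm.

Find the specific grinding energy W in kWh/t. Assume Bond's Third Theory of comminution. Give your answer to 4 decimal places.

W = 13.1563 kWh/t

W = 10 Wi / √P80 − 10 Wi / √F80
1/√82 = 0.110432;  1/√6664 = 0.012250
W = 10·13.4·(0.110432 − 0.012250) = 13.1563 kWh/t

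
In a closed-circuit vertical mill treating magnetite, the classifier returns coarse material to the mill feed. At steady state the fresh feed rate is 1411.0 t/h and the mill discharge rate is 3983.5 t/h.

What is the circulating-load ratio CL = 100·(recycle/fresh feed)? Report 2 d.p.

Steady state: M = F + R.
R = M − F = 3983.5 − 1411.0 = 2572.5 t/h
CL = 100·R/F = 100·2572.5/1411.0 = 182.32 %

CL = 182.32 %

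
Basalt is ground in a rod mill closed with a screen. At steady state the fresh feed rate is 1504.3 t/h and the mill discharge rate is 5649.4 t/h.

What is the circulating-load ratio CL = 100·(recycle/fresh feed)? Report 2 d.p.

CL = 275.55 %

M = F + R at steady state, so:
R = M − F = 5649.4 − 1504.3 = 4145.1 t/h
CL = 100·R/F = 100·4145.1/1504.3 = 275.55 %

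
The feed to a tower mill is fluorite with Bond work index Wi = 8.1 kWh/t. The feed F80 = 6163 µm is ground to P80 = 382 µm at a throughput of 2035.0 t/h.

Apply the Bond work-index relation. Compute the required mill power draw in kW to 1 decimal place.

W = 10 Wi / √P80 − 10 Wi / √F80
W = 10·8.1·(1/√382 − 1/√6163) = 10·8.1·(0.038426) = 3.1125 kWh/t
P = W·T = 3.1125·2035.0 = 6334.0 kW

P = 6334.0 kW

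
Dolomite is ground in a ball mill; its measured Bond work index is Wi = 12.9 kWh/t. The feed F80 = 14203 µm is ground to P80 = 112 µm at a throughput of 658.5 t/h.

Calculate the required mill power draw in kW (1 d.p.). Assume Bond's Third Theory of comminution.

P = 7313.9 kW

W = 10·Wi·(P80^(-½) − F80^(-½))
W = 10·12.9·(1/√112 − 1/√14203) = 10·12.9·(0.086100) = 11.1069 kWh/t
Power = W × throughput = 11.1069 kWh/t × 658.5 t/h = 7313.9 kW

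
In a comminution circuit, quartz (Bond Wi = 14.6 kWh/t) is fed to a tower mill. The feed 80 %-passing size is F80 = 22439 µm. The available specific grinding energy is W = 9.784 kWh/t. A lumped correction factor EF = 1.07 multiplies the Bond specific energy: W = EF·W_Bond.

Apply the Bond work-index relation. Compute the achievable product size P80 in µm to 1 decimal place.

W = 10 Wi (P80^-0.5 − F80^-0.5)
W_Bond = W / EF = 9.784 / 1.07 = 9.1439 kWh/t
P80^(−½) = W_Bond/(10 Wi) + F80^(−½)
  = 9.1439/(10·14.6) + 1/√22439 = 0.062630 + 0.006676 = 0.069305
P80 = (1/0.069305)² = 14.4289² = 208.19 µm

P80 = 208.2 µm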